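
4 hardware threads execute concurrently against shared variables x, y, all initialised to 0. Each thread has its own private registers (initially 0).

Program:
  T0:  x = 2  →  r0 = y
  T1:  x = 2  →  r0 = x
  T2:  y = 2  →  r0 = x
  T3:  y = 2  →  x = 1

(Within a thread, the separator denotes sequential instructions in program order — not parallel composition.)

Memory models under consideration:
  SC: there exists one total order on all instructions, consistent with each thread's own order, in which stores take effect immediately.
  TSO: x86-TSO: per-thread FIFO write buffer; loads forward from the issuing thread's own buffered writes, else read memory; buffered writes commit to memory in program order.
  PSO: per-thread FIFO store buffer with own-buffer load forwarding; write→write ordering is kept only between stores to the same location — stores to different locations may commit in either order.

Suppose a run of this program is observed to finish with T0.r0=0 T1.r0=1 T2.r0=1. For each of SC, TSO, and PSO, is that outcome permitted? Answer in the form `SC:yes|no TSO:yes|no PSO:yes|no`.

SC:yes TSO:yes PSO:yes

outcome vector order: (T0.r0,T1.r0,T2.r0)
under SC → <0 1 1> <0 1 2> <0 2 1> <0 2 2> <2 1 0> <2 1 1> <2 1 2> <2 2 0> <2 2 1> <2 2 2>
under TSO → <0 1 0> <0 1 1> <0 1 2> <0 2 0> <0 2 1> <0 2 2> <2 1 0> <2 1 1> <2 1 2> <2 2 0> <2 2 1> <2 2 2>
under PSO → <0 1 0> <0 1 1> <0 1 2> <0 2 0> <0 2 1> <0 2 2> <2 1 0> <2 1 1> <2 1 2> <2 2 0> <2 2 1> <2 2 2>
target <0 1 1> ∈ {SC,TSO,PSO}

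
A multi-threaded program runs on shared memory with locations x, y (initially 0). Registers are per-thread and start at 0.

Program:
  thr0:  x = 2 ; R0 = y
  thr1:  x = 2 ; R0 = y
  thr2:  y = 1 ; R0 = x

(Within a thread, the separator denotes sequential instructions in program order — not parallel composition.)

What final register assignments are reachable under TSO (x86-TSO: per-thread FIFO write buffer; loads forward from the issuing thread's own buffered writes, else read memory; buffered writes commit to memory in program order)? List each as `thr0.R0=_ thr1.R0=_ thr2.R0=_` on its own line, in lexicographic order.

thr0.R0=0 thr1.R0=0 thr2.R0=0
thr0.R0=0 thr1.R0=0 thr2.R0=2
thr0.R0=0 thr1.R0=1 thr2.R0=0
thr0.R0=0 thr1.R0=1 thr2.R0=2
thr0.R0=1 thr1.R0=0 thr2.R0=0
thr0.R0=1 thr1.R0=0 thr2.R0=2
thr0.R0=1 thr1.R0=1 thr2.R0=0
thr0.R0=1 thr1.R0=1 thr2.R0=2

outcome vector order: (thr0.R0,thr1.R0,thr2.R0)
|TSO outcomes| = 8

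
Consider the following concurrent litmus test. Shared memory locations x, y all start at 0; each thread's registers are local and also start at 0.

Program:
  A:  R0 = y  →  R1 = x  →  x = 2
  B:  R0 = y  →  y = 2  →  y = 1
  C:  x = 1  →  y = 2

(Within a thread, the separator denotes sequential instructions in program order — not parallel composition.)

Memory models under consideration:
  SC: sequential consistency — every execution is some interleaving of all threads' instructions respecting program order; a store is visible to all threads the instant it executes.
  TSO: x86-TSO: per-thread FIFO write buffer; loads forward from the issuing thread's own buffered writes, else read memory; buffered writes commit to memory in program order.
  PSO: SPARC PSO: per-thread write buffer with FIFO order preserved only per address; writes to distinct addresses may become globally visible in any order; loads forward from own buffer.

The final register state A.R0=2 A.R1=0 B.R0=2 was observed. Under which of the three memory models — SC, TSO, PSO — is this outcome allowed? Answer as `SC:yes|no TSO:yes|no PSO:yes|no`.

outcome vector order: (A.R0,A.R1,B.R0)
SC: 10 outcomes — {0/0/0; 0/0/2; 0/1/0; 0/1/2; 1/0/0; 1/1/0; 1/1/2; 2/0/0; 2/1/0; 2/1/2}
TSO: 10 outcomes — {0/0/0; 0/0/2; 0/1/0; 0/1/2; 1/0/0; 1/1/0; 1/1/2; 2/0/0; 2/1/0; 2/1/2}
PSO: 12 outcomes — {0/0/0; 0/0/2; 0/1/0; 0/1/2; 1/0/0; 1/0/2; 1/1/0; 1/1/2; 2/0/0; 2/0/2; 2/1/0; 2/1/2}
target 2/0/2 ∈ {PSO}

SC:no TSO:no PSO:yes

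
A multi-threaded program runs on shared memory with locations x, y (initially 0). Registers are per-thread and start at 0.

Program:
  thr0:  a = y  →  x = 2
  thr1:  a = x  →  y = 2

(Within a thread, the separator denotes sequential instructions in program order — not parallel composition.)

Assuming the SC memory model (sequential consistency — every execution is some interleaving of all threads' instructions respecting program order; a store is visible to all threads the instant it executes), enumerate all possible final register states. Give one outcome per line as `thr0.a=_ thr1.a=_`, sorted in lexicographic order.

thr0.a=0 thr1.a=0
thr0.a=0 thr1.a=2
thr0.a=2 thr1.a=0

outcome vector order: (thr0.a,thr1.a)
|SC outcomes| = 3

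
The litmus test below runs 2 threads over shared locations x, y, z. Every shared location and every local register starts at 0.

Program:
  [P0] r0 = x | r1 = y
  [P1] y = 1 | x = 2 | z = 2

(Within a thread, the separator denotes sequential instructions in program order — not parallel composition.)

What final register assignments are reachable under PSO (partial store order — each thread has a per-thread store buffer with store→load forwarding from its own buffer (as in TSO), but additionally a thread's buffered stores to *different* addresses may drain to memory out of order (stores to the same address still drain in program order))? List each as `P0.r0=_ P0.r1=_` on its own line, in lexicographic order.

outcome vector order: (P0.r0,P0.r1)
|PSO outcomes| = 4

P0.r0=0 P0.r1=0
P0.r0=0 P0.r1=1
P0.r0=2 P0.r1=0
P0.r0=2 P0.r1=1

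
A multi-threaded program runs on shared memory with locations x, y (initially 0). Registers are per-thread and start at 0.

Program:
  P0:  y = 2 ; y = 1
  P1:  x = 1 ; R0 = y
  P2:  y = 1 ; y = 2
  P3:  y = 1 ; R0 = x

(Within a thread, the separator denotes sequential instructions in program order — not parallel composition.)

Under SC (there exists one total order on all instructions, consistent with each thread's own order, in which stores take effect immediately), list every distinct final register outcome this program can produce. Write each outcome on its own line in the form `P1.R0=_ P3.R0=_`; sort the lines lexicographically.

outcome vector order: (P1.R0,P3.R0)
|SC outcomes| = 5

P1.R0=0 P3.R0=1
P1.R0=1 P3.R0=0
P1.R0=1 P3.R0=1
P1.R0=2 P3.R0=0
P1.R0=2 P3.R0=1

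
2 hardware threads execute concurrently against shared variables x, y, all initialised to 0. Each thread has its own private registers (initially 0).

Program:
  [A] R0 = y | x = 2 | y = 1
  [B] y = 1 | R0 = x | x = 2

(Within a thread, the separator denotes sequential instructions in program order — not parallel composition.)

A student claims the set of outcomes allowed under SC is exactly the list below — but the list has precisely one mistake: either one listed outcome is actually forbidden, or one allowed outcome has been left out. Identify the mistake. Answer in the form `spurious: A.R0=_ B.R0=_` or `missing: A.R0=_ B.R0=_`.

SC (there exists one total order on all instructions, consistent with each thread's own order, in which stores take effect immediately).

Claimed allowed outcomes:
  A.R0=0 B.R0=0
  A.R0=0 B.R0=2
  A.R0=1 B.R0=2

outcome vector order: (A.R0,B.R0)
SC (4): <0 0>; <0 2>; <1 0>; <1 2>
SC∖claimed = {<1 0>}

missing: A.R0=1 B.R0=0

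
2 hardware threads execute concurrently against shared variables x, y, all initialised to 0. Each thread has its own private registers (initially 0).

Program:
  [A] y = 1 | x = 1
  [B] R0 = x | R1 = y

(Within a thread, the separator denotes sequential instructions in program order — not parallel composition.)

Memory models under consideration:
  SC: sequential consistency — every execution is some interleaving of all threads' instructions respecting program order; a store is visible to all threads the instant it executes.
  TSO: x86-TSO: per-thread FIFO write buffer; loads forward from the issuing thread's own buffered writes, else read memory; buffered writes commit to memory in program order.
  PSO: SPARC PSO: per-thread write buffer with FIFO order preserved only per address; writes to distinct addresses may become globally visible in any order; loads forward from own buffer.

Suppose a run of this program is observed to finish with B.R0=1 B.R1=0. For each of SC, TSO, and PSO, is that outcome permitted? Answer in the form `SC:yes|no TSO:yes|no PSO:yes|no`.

SC:no TSO:no PSO:yes

outcome vector order: (B.R0,B.R1)
SC (3): 00, 01, 11
TSO (3): 00, 01, 11
PSO (4): 00, 01, 10, 11
target 10 ∈ {PSO}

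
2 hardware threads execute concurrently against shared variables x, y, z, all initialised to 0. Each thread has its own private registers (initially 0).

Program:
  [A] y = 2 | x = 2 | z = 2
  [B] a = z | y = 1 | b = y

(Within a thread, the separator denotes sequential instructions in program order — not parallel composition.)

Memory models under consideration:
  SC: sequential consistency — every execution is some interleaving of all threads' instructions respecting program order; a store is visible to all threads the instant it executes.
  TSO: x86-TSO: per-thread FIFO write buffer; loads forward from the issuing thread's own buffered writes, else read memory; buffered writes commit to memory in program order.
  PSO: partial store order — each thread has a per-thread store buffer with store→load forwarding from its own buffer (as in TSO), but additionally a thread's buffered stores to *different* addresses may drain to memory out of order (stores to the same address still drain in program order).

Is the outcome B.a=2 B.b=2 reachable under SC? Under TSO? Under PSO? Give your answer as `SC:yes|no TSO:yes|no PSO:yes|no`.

SC:no TSO:no PSO:yes

outcome vector order: (B.a,B.b)
SC: 3 outcomes — {0/1 0/2 2/1}
TSO: 3 outcomes — {0/1 0/2 2/1}
PSO: 4 outcomes — {0/1 0/2 2/1 2/2}
target 2/2 ∈ {PSO}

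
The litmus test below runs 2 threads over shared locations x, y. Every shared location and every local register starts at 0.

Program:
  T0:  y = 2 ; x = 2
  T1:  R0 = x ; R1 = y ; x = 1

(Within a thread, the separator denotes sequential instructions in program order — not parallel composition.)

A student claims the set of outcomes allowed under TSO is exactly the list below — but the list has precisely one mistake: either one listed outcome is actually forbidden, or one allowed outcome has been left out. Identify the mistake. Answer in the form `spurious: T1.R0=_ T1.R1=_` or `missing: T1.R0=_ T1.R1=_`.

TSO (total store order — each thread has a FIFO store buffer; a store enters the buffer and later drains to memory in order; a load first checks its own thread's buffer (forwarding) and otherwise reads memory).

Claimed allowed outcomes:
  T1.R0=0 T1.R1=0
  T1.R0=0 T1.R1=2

outcome vector order: (T1.R0,T1.R1)
TSO: 3 outcomes — {00 02 22}
TSO∖claimed = {22}

missing: T1.R0=2 T1.R1=2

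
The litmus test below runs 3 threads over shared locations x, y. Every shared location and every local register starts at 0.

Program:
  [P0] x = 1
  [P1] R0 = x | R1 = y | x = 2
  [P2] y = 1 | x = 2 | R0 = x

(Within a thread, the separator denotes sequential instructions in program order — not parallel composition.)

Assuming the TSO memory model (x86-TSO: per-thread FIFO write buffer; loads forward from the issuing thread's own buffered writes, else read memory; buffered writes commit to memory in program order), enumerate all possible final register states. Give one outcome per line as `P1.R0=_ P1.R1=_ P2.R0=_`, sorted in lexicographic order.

outcome vector order: (P1.R0,P1.R1,P2.R0)
|TSO outcomes| = 9

P1.R0=0 P1.R1=0 P2.R0=1
P1.R0=0 P1.R1=0 P2.R0=2
P1.R0=0 P1.R1=1 P2.R0=1
P1.R0=0 P1.R1=1 P2.R0=2
P1.R0=1 P1.R1=0 P2.R0=2
P1.R0=1 P1.R1=1 P2.R0=1
P1.R0=1 P1.R1=1 P2.R0=2
P1.R0=2 P1.R1=1 P2.R0=1
P1.R0=2 P1.R1=1 P2.R0=2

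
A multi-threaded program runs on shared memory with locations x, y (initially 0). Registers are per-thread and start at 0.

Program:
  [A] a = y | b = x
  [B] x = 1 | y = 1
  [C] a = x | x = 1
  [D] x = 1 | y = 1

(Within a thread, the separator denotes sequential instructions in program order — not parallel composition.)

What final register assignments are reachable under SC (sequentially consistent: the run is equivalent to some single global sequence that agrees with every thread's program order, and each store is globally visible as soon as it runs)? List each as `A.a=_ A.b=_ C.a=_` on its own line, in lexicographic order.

outcome vector order: (A.a,A.b,C.a)
|SC outcomes| = 6

A.a=0 A.b=0 C.a=0
A.a=0 A.b=0 C.a=1
A.a=0 A.b=1 C.a=0
A.a=0 A.b=1 C.a=1
A.a=1 A.b=1 C.a=0
A.a=1 A.b=1 C.a=1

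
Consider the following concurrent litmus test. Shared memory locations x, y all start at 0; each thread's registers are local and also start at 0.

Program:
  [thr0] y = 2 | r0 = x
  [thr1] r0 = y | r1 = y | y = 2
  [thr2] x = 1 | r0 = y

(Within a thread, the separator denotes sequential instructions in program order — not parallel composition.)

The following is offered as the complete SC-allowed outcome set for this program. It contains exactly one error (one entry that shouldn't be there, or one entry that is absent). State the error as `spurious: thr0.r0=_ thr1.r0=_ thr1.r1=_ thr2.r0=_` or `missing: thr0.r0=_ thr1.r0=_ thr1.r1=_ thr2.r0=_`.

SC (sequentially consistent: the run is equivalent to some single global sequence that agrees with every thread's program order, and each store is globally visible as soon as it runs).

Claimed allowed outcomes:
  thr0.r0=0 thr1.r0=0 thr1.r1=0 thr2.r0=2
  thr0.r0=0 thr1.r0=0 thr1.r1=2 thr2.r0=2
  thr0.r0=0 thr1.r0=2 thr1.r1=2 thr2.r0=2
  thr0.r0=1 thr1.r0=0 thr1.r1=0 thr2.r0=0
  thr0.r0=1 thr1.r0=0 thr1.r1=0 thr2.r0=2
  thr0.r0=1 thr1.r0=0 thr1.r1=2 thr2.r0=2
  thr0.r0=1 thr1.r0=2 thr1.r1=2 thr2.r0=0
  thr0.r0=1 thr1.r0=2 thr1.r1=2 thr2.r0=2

missing: thr0.r0=1 thr1.r0=0 thr1.r1=2 thr2.r0=0

outcome vector order: (thr0.r0,thr1.r0,thr1.r1,thr2.r0)
SC: 9 outcomes — {(0,0,0,2), (0,0,2,2), (0,2,2,2), (1,0,0,0), (1,0,0,2), (1,0,2,0), (1,0,2,2), (1,2,2,0), (1,2,2,2)}
SC∖claimed = {(1,0,2,0)}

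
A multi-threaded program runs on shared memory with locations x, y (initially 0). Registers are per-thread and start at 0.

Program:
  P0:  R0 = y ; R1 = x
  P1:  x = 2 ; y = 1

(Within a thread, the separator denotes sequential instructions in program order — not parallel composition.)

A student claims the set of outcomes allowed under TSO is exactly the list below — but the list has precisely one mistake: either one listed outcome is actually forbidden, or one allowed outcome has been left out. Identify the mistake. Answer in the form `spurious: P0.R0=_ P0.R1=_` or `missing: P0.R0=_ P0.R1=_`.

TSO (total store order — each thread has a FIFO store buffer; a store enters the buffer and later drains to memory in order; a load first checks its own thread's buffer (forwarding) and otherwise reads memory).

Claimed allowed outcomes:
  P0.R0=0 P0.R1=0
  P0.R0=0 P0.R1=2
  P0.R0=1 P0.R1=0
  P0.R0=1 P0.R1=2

outcome vector order: (P0.R0,P0.R1)
under TSO → 0/0 0/2 1/2
claimed∖TSO = {1/0}

spurious: P0.R0=1 P0.R1=0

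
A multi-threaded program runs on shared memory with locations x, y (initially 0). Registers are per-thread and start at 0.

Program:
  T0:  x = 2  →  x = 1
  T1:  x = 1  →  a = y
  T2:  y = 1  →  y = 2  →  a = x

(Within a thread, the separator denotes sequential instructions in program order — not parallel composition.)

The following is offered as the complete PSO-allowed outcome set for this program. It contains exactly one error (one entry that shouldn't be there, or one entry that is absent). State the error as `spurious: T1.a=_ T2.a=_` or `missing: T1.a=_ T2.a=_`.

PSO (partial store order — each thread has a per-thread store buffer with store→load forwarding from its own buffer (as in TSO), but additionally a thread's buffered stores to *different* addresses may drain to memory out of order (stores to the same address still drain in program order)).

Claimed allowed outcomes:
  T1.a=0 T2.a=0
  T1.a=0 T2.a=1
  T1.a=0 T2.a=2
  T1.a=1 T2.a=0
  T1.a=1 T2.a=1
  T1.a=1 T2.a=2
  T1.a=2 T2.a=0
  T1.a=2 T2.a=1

missing: T1.a=2 T2.a=2

outcome vector order: (T1.a,T2.a)
PSO: 9 outcomes — {<0 0>, <0 1>, <0 2>, <1 0>, <1 1>, <1 2>, <2 0>, <2 1>, <2 2>}
PSO∖claimed = {<2 2>}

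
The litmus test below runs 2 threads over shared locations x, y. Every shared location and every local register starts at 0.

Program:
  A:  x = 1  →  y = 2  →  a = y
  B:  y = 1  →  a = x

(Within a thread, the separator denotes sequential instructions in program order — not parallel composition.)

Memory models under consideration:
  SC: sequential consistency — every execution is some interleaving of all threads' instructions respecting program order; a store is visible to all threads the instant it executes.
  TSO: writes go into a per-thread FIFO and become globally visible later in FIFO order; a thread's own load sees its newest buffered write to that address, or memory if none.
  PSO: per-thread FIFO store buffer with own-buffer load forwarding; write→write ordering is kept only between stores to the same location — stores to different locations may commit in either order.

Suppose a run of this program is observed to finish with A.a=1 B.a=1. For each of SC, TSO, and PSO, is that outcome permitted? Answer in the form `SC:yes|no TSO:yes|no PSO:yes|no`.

outcome vector order: (A.a,B.a)
SC: 3 outcomes — {<1 1> <2 0> <2 1>}
TSO: 4 outcomes — {<1 0> <1 1> <2 0> <2 1>}
PSO: 4 outcomes — {<1 0> <1 1> <2 0> <2 1>}
target <1 1> ∈ {SC,TSO,PSO}

SC:yes TSO:yes PSO:yes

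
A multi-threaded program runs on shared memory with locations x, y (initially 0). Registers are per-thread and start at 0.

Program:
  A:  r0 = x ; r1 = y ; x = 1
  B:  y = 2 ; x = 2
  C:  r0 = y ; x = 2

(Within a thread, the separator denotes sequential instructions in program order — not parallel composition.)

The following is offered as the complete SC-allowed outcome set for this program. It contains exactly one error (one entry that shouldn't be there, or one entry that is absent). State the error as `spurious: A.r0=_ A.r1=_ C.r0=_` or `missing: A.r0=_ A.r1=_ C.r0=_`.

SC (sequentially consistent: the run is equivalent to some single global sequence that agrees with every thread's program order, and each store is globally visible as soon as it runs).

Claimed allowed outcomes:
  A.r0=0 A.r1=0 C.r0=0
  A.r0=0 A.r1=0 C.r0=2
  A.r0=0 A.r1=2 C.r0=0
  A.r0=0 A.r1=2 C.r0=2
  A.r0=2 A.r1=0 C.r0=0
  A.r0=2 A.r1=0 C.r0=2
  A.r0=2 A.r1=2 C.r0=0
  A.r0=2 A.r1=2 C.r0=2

spurious: A.r0=2 A.r1=0 C.r0=2

outcome vector order: (A.r0,A.r1,C.r0)
under SC → (0,0,0) (0,0,2) (0,2,0) (0,2,2) (2,0,0) (2,2,0) (2,2,2)
claimed∖SC = {(2,0,2)}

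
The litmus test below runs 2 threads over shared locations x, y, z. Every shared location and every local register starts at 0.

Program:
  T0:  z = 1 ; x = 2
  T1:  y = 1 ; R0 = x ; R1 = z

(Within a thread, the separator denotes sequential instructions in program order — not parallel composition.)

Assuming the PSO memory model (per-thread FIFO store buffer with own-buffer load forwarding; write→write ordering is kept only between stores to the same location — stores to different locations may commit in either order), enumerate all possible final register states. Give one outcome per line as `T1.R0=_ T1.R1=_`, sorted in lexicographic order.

T1.R0=0 T1.R1=0
T1.R0=0 T1.R1=1
T1.R0=2 T1.R1=0
T1.R0=2 T1.R1=1

outcome vector order: (T1.R0,T1.R1)
|PSO outcomes| = 4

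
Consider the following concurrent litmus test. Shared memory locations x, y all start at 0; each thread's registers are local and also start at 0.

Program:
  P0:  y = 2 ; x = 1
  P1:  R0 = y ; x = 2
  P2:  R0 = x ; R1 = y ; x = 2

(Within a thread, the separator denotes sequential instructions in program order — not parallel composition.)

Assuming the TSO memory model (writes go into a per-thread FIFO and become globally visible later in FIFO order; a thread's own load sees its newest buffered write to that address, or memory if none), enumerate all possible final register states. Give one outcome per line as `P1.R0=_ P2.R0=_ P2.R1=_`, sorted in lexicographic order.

outcome vector order: (P1.R0,P2.R0,P2.R1)
|TSO outcomes| = 9

P1.R0=0 P2.R0=0 P2.R1=0
P1.R0=0 P2.R0=0 P2.R1=2
P1.R0=0 P2.R0=1 P2.R1=2
P1.R0=0 P2.R0=2 P2.R1=0
P1.R0=0 P2.R0=2 P2.R1=2
P1.R0=2 P2.R0=0 P2.R1=0
P1.R0=2 P2.R0=0 P2.R1=2
P1.R0=2 P2.R0=1 P2.R1=2
P1.R0=2 P2.R0=2 P2.R1=2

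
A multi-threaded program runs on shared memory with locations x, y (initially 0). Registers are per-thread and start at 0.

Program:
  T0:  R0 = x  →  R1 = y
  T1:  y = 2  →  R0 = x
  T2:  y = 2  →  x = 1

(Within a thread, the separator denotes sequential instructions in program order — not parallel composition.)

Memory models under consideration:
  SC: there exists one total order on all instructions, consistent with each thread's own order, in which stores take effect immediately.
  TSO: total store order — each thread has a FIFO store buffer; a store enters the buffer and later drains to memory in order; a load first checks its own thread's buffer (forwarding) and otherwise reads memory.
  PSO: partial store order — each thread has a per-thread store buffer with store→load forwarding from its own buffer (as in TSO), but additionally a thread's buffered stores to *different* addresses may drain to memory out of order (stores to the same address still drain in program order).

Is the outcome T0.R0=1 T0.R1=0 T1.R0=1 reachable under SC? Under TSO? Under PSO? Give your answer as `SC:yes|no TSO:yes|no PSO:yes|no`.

SC:no TSO:no PSO:yes

outcome vector order: (T0.R0,T0.R1,T1.R0)
under SC → 000, 001, 020, 021, 120, 121
under TSO → 000, 001, 020, 021, 120, 121
under PSO → 000, 001, 020, 021, 100, 101, 120, 121
target 101 ∈ {PSO}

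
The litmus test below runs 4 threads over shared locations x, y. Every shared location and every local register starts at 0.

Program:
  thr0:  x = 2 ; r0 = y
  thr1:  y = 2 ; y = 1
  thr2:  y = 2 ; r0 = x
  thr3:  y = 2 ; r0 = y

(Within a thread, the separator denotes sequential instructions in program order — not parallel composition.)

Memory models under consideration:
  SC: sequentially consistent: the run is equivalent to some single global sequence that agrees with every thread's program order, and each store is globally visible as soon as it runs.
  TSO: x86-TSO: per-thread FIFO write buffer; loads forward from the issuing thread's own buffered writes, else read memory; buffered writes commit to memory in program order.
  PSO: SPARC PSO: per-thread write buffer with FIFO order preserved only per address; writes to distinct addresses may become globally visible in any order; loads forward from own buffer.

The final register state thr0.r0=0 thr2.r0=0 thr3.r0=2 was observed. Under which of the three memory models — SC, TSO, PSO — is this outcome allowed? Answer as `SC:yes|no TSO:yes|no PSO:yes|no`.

outcome vector order: (thr0.r0,thr2.r0,thr3.r0)
[SC] allowed = {0/2/1 0/2/2 1/0/1 1/0/2 1/2/1 1/2/2 2/0/1 2/0/2 2/2/1 2/2/2}
[TSO] allowed = {0/0/1 0/0/2 0/2/1 0/2/2 1/0/1 1/0/2 1/2/1 1/2/2 2/0/1 2/0/2 2/2/1 2/2/2}
[PSO] allowed = {0/0/1 0/0/2 0/2/1 0/2/2 1/0/1 1/0/2 1/2/1 1/2/2 2/0/1 2/0/2 2/2/1 2/2/2}
target 0/0/2 ∈ {TSO,PSO}

SC:no TSO:yes PSO:yes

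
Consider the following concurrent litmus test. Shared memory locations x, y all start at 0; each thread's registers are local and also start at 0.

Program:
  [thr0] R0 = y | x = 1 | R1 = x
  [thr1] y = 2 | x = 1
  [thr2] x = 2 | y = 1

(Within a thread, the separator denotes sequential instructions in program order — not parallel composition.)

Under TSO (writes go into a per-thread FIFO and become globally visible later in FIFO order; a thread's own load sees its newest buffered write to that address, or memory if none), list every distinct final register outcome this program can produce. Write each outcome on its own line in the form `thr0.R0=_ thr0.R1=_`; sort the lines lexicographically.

outcome vector order: (thr0.R0,thr0.R1)
|TSO outcomes| = 5

thr0.R0=0 thr0.R1=1
thr0.R0=0 thr0.R1=2
thr0.R0=1 thr0.R1=1
thr0.R0=2 thr0.R1=1
thr0.R0=2 thr0.R1=2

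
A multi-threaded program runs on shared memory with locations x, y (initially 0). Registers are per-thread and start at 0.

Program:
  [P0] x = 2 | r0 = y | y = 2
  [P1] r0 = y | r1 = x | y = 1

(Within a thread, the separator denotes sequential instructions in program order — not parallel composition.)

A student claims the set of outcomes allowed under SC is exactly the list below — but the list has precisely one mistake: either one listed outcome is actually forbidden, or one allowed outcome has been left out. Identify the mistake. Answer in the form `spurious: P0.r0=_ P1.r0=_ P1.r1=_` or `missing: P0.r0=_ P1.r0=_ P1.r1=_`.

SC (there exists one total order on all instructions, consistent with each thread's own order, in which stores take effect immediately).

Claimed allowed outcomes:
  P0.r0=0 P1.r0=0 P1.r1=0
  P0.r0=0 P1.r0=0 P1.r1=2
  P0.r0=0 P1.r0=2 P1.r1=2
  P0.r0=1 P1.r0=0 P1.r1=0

outcome vector order: (P0.r0,P1.r0,P1.r1)
under SC → (0,0,0) (0,0,2) (0,2,2) (1,0,0) (1,0,2)
SC∖claimed = {(1,0,2)}

missing: P0.r0=1 P1.r0=0 P1.r1=2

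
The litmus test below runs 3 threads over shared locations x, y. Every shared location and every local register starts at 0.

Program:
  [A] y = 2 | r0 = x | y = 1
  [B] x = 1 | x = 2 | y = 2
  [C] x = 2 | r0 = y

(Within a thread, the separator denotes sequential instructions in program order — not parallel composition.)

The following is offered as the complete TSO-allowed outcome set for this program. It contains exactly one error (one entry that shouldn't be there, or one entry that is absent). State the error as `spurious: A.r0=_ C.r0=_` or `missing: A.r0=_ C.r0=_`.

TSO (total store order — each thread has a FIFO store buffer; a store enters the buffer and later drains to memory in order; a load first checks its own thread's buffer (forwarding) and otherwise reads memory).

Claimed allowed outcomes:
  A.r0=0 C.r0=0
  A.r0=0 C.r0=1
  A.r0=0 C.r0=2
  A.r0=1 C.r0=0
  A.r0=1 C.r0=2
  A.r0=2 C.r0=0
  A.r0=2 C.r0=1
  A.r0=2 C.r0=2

outcome vector order: (A.r0,C.r0)
TSO: 9 outcomes — {<0 0>; <0 1>; <0 2>; <1 0>; <1 1>; <1 2>; <2 0>; <2 1>; <2 2>}
TSO∖claimed = {<1 1>}

missing: A.r0=1 C.r0=1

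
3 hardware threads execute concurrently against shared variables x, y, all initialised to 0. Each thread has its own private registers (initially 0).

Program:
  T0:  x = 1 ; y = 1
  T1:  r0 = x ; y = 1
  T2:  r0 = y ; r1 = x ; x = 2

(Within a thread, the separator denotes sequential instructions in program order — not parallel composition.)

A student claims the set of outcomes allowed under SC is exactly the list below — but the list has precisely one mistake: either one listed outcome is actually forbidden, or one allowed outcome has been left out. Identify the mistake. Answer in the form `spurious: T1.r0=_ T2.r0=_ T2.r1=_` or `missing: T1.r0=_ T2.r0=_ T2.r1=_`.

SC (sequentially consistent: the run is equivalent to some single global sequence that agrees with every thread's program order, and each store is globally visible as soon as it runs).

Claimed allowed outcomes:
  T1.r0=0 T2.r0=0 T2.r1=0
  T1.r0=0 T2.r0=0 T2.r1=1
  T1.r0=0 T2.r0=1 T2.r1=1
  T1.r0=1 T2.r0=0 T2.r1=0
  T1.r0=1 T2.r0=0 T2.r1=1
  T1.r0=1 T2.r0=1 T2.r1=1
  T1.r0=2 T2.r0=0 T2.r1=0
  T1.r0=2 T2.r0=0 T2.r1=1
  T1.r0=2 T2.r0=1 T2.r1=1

outcome vector order: (T1.r0,T2.r0,T2.r1)
under SC → <0 0 0>; <0 0 1>; <0 1 0>; <0 1 1>; <1 0 0>; <1 0 1>; <1 1 1>; <2 0 0>; <2 0 1>; <2 1 1>
SC∖claimed = {<0 1 0>}

missing: T1.r0=0 T2.r0=1 T2.r1=0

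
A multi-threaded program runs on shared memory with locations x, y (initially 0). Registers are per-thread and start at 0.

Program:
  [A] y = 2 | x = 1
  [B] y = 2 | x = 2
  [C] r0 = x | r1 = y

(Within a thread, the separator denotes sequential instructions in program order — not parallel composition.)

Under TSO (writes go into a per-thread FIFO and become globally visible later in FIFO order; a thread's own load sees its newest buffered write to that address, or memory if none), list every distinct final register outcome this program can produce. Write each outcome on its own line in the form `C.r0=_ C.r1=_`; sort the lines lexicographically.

outcome vector order: (C.r0,C.r1)
|TSO outcomes| = 4

C.r0=0 C.r1=0
C.r0=0 C.r1=2
C.r0=1 C.r1=2
C.r0=2 C.r1=2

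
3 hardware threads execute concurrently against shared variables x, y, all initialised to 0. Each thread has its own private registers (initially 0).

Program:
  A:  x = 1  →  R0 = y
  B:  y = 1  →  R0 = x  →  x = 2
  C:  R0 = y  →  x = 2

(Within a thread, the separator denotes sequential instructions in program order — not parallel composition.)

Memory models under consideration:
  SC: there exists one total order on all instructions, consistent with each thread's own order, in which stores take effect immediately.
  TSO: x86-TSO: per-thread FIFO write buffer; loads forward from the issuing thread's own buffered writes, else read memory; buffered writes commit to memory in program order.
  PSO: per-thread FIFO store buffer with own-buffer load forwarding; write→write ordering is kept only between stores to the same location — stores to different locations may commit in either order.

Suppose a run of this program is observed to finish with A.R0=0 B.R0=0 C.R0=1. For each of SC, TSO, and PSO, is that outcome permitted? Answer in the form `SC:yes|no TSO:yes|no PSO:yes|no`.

outcome vector order: (A.R0,B.R0,C.R0)
under SC → 010, 011, 020, 021, 100, 101, 110, 111, 120, 121
under TSO → 000, 001, 010, 011, 020, 021, 100, 101, 110, 111, 120, 121
under PSO → 000, 001, 010, 011, 020, 021, 100, 101, 110, 111, 120, 121
target 001 ∈ {TSO,PSO}

SC:no TSO:yes PSO:yes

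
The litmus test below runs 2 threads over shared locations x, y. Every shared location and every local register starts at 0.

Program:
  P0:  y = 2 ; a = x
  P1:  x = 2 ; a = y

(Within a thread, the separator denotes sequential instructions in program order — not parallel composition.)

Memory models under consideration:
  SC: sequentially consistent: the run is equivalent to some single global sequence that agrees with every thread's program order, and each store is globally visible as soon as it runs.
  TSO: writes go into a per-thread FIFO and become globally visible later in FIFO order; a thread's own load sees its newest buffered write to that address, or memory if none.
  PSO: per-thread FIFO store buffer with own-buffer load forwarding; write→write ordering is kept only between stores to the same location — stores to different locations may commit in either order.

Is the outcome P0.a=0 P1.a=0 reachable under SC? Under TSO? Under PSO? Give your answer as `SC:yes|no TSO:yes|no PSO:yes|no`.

outcome vector order: (P0.a,P1.a)
SC: 3 outcomes — {(0,2) (2,0) (2,2)}
TSO: 4 outcomes — {(0,0) (0,2) (2,0) (2,2)}
PSO: 4 outcomes — {(0,0) (0,2) (2,0) (2,2)}
target (0,0) ∈ {TSO,PSO}

SC:no TSO:yes PSO:yes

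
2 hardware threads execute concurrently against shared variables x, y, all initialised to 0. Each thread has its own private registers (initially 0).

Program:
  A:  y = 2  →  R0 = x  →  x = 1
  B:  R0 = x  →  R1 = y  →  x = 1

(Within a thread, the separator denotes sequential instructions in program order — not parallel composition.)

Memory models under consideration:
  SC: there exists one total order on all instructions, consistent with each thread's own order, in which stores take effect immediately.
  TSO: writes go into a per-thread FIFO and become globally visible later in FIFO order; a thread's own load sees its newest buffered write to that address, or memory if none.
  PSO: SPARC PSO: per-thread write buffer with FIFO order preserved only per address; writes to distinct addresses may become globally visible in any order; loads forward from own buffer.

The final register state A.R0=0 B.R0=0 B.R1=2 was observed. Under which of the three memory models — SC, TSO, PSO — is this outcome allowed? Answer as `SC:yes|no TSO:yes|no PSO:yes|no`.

outcome vector order: (A.R0,B.R0,B.R1)
SC: 5 outcomes — {000 002 012 100 102}
TSO: 5 outcomes — {000 002 012 100 102}
PSO: 6 outcomes — {000 002 010 012 100 102}
target 002 ∈ {SC,TSO,PSO}

SC:yes TSO:yes PSO:yes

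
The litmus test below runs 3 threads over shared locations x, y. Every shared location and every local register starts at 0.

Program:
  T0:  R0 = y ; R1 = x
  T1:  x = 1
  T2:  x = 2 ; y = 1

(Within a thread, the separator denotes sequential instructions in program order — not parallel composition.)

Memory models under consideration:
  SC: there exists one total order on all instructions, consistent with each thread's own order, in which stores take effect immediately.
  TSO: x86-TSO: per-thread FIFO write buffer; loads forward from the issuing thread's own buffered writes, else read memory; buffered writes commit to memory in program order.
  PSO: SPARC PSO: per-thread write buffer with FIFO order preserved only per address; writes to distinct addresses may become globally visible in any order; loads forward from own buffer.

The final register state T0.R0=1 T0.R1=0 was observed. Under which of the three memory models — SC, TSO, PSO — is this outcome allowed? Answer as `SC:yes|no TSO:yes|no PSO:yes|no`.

SC:no TSO:no PSO:yes

outcome vector order: (T0.R0,T0.R1)
SC: 5 outcomes — {(0,0); (0,1); (0,2); (1,1); (1,2)}
TSO: 5 outcomes — {(0,0); (0,1); (0,2); (1,1); (1,2)}
PSO: 6 outcomes — {(0,0); (0,1); (0,2); (1,0); (1,1); (1,2)}
target (1,0) ∈ {PSO}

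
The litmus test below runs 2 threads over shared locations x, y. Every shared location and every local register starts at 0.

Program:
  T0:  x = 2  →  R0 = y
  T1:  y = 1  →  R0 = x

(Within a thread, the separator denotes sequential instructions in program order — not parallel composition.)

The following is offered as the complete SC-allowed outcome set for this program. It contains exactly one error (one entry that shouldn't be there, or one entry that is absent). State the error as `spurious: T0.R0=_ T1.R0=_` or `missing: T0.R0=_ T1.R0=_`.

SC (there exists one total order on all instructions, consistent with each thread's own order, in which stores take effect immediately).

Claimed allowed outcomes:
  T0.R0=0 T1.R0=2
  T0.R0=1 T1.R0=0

missing: T0.R0=1 T1.R0=2

outcome vector order: (T0.R0,T1.R0)
SC: 3 outcomes — {02 10 12}
SC∖claimed = {12}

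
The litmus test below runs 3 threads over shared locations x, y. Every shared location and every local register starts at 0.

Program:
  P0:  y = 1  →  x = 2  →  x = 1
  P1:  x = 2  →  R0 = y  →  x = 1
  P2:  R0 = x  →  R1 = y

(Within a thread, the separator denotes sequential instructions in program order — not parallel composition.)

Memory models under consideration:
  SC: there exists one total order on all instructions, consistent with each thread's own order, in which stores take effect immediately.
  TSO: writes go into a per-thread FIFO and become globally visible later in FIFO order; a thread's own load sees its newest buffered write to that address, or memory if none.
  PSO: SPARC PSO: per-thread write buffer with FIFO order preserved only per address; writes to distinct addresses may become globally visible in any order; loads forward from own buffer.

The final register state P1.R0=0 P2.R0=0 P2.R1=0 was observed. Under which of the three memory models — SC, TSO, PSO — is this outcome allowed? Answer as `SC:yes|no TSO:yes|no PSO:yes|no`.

SC:yes TSO:yes PSO:yes

outcome vector order: (P1.R0,P2.R0,P2.R1)
[SC] allowed = {0/0/0; 0/0/1; 0/1/0; 0/1/1; 0/2/0; 0/2/1; 1/0/0; 1/0/1; 1/1/1; 1/2/0; 1/2/1}
[TSO] allowed = {0/0/0; 0/0/1; 0/1/0; 0/1/1; 0/2/0; 0/2/1; 1/0/0; 1/0/1; 1/1/1; 1/2/0; 1/2/1}
[PSO] allowed = {0/0/0; 0/0/1; 0/1/0; 0/1/1; 0/2/0; 0/2/1; 1/0/0; 1/0/1; 1/1/0; 1/1/1; 1/2/0; 1/2/1}
target 0/0/0 ∈ {SC,TSO,PSO}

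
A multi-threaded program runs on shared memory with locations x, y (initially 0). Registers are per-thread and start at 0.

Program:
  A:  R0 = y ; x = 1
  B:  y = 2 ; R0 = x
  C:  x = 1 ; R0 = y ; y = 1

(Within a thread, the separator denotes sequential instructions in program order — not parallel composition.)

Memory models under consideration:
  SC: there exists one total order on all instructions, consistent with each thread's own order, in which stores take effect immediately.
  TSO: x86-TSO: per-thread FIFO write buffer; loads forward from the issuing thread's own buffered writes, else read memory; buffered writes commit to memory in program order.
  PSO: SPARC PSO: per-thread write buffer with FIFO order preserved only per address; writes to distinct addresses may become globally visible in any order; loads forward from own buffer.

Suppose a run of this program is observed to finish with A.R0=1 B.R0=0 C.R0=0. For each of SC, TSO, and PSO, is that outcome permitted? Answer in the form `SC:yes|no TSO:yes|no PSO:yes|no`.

SC:no TSO:yes PSO:yes

outcome vector order: (A.R0,B.R0,C.R0)
SC: 9 outcomes — {0/0/2, 0/1/0, 0/1/2, 1/0/2, 1/1/0, 1/1/2, 2/0/2, 2/1/0, 2/1/2}
TSO: 12 outcomes — {0/0/0, 0/0/2, 0/1/0, 0/1/2, 1/0/0, 1/0/2, 1/1/0, 1/1/2, 2/0/0, 2/0/2, 2/1/0, 2/1/2}
PSO: 12 outcomes — {0/0/0, 0/0/2, 0/1/0, 0/1/2, 1/0/0, 1/0/2, 1/1/0, 1/1/2, 2/0/0, 2/0/2, 2/1/0, 2/1/2}
target 1/0/0 ∈ {TSO,PSO}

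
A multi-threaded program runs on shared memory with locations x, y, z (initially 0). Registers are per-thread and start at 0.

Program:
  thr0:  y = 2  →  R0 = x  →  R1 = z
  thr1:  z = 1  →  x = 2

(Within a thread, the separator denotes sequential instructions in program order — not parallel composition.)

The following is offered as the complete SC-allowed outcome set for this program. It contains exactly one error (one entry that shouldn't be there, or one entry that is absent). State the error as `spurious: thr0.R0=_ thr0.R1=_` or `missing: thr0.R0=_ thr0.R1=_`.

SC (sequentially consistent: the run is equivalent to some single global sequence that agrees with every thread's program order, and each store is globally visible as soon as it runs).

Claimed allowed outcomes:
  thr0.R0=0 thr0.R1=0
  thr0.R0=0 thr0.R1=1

missing: thr0.R0=2 thr0.R1=1

outcome vector order: (thr0.R0,thr0.R1)
under SC → <0 0>; <0 1>; <2 1>
SC∖claimed = {<2 1>}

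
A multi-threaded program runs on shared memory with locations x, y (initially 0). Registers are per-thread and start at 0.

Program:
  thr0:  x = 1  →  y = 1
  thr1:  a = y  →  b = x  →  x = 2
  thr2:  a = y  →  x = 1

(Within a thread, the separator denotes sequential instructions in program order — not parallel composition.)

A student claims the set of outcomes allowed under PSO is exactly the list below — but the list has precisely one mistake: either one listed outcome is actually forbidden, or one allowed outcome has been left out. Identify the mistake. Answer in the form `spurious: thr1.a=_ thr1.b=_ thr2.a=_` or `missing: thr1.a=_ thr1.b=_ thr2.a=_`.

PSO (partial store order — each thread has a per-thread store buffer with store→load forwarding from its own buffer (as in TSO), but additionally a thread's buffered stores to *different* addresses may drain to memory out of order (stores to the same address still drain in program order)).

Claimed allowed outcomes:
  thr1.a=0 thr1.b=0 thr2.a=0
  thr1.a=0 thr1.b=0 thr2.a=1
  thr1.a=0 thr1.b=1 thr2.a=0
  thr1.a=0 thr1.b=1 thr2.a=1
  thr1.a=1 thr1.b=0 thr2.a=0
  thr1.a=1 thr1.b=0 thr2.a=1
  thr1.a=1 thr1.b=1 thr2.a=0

missing: thr1.a=1 thr1.b=1 thr2.a=1

outcome vector order: (thr1.a,thr1.b,thr2.a)
PSO: 8 outcomes — {(0,0,0), (0,0,1), (0,1,0), (0,1,1), (1,0,0), (1,0,1), (1,1,0), (1,1,1)}
PSO∖claimed = {(1,1,1)}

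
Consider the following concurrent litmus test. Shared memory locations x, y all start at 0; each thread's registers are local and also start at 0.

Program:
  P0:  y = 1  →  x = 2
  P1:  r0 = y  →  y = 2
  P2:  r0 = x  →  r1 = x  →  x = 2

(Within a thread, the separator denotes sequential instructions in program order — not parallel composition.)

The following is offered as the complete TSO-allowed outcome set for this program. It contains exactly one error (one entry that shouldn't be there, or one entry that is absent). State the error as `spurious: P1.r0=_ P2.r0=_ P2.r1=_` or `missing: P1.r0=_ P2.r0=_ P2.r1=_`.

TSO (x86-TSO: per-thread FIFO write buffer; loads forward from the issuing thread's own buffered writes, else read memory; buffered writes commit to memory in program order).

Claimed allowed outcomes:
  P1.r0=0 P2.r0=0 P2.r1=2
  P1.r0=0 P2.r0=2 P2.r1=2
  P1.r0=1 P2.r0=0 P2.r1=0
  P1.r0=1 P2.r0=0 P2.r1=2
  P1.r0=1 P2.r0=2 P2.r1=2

missing: P1.r0=0 P2.r0=0 P2.r1=0

outcome vector order: (P1.r0,P2.r0,P2.r1)
TSO (6): 0/0/0, 0/0/2, 0/2/2, 1/0/0, 1/0/2, 1/2/2
TSO∖claimed = {0/0/0}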